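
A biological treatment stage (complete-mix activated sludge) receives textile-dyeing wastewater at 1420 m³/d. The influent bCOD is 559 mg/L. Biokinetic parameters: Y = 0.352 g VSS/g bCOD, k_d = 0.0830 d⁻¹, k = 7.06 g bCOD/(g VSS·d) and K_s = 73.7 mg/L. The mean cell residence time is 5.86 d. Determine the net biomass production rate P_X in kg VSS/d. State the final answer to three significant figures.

From the Monod/SRT balance for a CMAS, S = K_s·(1+k_d θ_c)/[θ_c·(Y k − k_d) − 1] = 73.7 × (1 + 0.0830 × 5.86) / [5.86 × (0.352 × 7.06 − 0.0830) − 1] = 109.5 / 13.08 = 8.377 mg/L.
Correct the yield for decay: Y_obs = Y/(1 + k_d θ_c) = 0.352 / (1 + 0.0830 × 5.86) = 0.352 / 1.486 = 0.2368.
Mass of bCOD removed per day: Q(S₀ − S) = 1420 × 550.6 g/m³ = 781.9 kg/d.
So the net sludge growth is P_X = 0.2368 × 781.9 = 185.2 kg VSS/d.

P_X ≈ 185 kg VSS/d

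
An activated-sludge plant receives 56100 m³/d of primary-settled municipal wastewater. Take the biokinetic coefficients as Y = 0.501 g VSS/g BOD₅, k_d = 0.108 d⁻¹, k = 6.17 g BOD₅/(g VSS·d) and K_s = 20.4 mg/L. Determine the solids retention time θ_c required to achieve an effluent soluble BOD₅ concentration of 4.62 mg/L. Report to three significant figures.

Specific growth rate at S = 4.62 mg/L: μ = YkS/(K_s+S) = 0.501·6.17·4.62/(20.4+4.62) = 0.5708 d⁻¹.
1/θ_c = 0.5708 − 0.108 = 0.4628 d⁻¹, so θ_c = 2.161 d.

θ_c ≈ 2.16 d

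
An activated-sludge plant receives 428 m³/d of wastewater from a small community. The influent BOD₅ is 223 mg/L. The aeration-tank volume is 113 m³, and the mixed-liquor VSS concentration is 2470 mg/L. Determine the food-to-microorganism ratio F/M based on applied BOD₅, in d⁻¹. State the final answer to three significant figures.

F/M = Q·S₀ / (V·X) = 428 × 223 / (113.0 × 2470) = 0.3420 g BOD₅·(g VSS·d)⁻¹.

F/M ≈ 0.342 d⁻¹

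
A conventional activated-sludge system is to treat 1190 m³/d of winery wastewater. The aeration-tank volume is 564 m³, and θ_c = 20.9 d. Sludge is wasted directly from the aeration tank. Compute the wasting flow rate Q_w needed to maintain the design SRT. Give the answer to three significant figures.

Wasting from the aeration tank: Q_w = V / θ_c = 564.0 / 20.9 = 26.99 m³/d.

Q_w ≈ 27.0 m³/d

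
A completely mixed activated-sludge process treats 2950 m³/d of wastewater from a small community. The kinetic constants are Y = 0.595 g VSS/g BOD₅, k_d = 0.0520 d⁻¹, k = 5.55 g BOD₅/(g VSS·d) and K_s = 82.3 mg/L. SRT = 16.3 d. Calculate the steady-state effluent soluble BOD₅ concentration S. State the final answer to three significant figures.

S ≈ 2.93 mg/L

For a completely mixed reactor with recycle the Lawrence–McCarty relation gives S = K_s·(1 + k_d·θ_c) / [θ_c·(Y·k − k_d) − 1] = 82.3 × (1 + 0.0520 × 16.3) / [16.3 × (0.595 × 5.55 − 0.0520) − 1] = 152.1 / 51.98 = 2.925 mg/L.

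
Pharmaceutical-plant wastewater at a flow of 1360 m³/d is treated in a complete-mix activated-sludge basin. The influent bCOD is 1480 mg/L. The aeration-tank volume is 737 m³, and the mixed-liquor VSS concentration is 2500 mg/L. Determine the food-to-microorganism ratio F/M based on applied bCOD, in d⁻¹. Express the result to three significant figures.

Food-to-microorganism ratio F/M = Q S₀ / (V X) = 1360 × 1480 / (737.0 × 2500) = 1.092 d⁻¹.

F/M ≈ 1.09 d⁻¹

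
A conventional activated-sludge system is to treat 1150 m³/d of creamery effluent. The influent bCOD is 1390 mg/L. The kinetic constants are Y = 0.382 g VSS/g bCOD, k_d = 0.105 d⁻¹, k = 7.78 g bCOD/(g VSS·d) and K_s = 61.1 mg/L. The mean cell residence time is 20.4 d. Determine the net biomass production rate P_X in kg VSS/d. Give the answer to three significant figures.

P_X ≈ 194 kg VSS/d

Effluent substrate depends only on kinetics and SRT: S = K_s(1 + k_d θ_c) / [θ_c(Yk − k_d) − 1] = 61.1 × (1 + 0.105 × 20.4) / [20.4 × (0.382 × 7.78 − 0.105) − 1] = 192.0 / 57.49 = 3.340 mg/L.
Y_obs = Y / (1 + k_d θ_c) = 0.382 / (1 + 0.105 × 20.4) = 0.382 / 3.142 = 0.1216.
Substrate removed = Q·(S₀ − S) = 1150 m³/d × (1390 − 3.34) g/m³ = 1.59×10^6 g/d = 1595 kg/d.
Net biomass production P_X = Y_obs × Q·(S₀ − S) = 0.1216 × 1595 = 193.9 kg VSS/d.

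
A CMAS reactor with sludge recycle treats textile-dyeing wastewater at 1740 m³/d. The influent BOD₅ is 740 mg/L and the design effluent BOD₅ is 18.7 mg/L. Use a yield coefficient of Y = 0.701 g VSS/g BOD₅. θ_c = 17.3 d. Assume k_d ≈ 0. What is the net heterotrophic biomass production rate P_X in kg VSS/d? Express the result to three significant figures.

P_X ≈ 880 kg VSS/d

With endogenous decay neglected, the observed yield equals the true yield: Y_obs = Y = 0.701 g VSS/g BOD₅.
Mass of BOD₅ removed per day: Q(S₀ − S) = 1740 × 721.3 g/m³ = 1255 kg/d.
So the net sludge growth is P_X = 0.7010 × 1255 = 879.8 kg VSS/d.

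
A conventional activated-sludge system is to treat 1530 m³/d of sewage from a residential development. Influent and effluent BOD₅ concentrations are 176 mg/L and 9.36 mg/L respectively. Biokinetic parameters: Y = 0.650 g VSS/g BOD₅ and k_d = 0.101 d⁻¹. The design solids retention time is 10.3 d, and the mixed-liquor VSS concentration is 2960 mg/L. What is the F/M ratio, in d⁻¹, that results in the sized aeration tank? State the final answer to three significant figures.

F/M ≈ 0.322 d⁻¹

From the SRT design equation V = Y Q (S₀−S) θ_c / [X (1 + k_d θ_c)] = 0.650 × 1530 × (176 − 9.36) × 10.3 / [2960 × (1 + 0.101 × 10.3)] = 1.71×10^6 / 6039 = 282.6 m³.
Food-to-microorganism ratio F/M = Q S₀ / (V X) = 1530 × 176 / (282.6 × 2960) = 0.3219 d⁻¹.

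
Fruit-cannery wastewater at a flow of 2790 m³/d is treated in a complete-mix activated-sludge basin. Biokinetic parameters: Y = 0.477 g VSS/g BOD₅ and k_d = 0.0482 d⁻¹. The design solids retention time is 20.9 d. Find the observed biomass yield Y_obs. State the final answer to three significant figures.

Y_obs ≈ 0.238 g VSS/g BOD₅

Correct the yield for decay: Y_obs = Y/(1 + k_d θ_c) = 0.477 / (1 + 0.0482 × 20.9) = 0.477 / 2.007 = 0.2376.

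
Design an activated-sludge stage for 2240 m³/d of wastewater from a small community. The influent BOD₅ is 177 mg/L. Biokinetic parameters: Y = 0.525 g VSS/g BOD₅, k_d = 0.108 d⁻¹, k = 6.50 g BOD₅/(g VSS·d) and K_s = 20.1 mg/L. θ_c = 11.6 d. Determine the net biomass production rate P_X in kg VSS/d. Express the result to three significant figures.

From the Monod/SRT balance for a CMAS, S = K_s·(1+k_d θ_c)/[θ_c·(Y k − k_d) − 1] = 20.1 × (1 + 0.108 × 11.6) / [11.6 × (0.525 × 6.50 − 0.108) − 1] = 45.28 / 37.33 = 1.213 mg/L.
Observed yield with endogenous decay: Y_obs = Y / (1 + k_d·θ_c) = 0.525 / (1 + 0.108 × 11.6) = 0.525 / 2.253 = 0.2330 g VSS/g BOD₅.
Substrate removed = Q·(S₀ − S) = 2240 m³/d × (177 − 1.21) g/m³ = 3.94×10^5 g/d = 393.8 kg/d.
Biomass produced: P_X = Y_obs·Q·ΔS = 0.2330 × 393.8 ≈ 91.77 kg VSS/d.

P_X ≈ 91.8 kg VSS/d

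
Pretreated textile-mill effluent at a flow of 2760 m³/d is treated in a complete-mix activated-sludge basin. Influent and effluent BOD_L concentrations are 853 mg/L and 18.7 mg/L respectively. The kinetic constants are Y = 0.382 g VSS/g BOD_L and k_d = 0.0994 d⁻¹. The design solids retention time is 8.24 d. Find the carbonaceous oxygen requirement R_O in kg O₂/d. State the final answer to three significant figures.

R_O ≈ 1620 kg O₂/d

Correct the yield for decay: Y_obs = Y/(1 + k_d θ_c) = 0.382 / (1 + 0.0994 × 8.24) = 0.382 / 1.819 = 0.2100.
Q·(S₀ − S) = 2760 × (853 − 18.7) × 10⁻³ = 2303 kg/d removed.
P_X = Y_obs·Q·(S₀ − S) = 0.2100 × 2303 = 483.6 kg VSS/d.
R_O = Q·(S₀ − S) − 1.42·P_X = 2303 − 1.42 × 483.6 = 1616 kg O₂/d.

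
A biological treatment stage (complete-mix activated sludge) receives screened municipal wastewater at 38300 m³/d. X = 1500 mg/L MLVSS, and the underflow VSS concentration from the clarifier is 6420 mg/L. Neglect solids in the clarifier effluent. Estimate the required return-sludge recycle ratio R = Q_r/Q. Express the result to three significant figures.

R ≈ 0.305

Mass balance around the secondary clarifier (neglecting effluent solids): R = X / (X_r − X) = 1500 / (6420 − 1500) = 0.3049.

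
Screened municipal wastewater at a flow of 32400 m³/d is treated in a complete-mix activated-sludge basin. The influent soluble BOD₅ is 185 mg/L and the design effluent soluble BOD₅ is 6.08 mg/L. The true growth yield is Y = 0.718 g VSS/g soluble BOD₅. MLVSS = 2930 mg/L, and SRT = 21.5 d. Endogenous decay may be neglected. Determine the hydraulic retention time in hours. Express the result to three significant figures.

Biomass mass balance (decay neglected): V·X = Y·Q·(S₀ − S)·θ_c, so V = 0.718 × 32400 × (185 − 6.08) × 21.5 / 2930 = 30542 m³.
Hydraulic retention time τ = V/Q = 30542 / 32400 = 0.9427 d = 22.62 h.

τ ≈ 22.6 h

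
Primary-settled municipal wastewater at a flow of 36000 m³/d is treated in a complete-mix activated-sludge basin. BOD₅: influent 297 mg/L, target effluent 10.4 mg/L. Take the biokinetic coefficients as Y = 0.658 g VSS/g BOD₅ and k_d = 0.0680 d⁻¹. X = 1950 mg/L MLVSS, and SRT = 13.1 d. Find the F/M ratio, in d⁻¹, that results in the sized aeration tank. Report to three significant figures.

F/M ≈ 0.227 d⁻¹

Steady-state biomass mass balance: V·X·(1 + k_d·θ_c) = Y·Q·(S₀ − S)·θ_c, so V = 0.658 × 36000 × (297 − 10.4) × 13.1 / [1950 × (1 + 0.0680 × 13.1)] = 8.89×10^7 / 3687 = 24121 m³.
F/M = Q·S₀ / (V·X) = 36000 × 297 / (24121 × 1950) = 0.2273 g BOD₅·(g VSS·d)⁻¹.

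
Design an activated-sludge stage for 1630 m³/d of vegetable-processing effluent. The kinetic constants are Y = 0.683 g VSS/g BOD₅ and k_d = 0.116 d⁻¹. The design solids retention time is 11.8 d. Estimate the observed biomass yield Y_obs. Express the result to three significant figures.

Y_obs ≈ 0.288 g VSS/g BOD₅

Correct the yield for decay: Y_obs = Y/(1 + k_d θ_c) = 0.683 / (1 + 0.116 × 11.8) = 0.683 / 2.369 = 0.2883.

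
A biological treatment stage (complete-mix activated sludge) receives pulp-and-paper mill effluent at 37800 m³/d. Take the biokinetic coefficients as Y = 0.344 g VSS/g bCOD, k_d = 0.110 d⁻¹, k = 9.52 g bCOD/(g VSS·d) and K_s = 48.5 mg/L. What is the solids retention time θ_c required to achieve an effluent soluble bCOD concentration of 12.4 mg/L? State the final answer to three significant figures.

θ_c ≈ 1.80 d

From 1/θ_c = Y·k·S/(K_s + S) − k_d: Y·k·S/(K_s+S) = 0.344 × 9.52 × 12.4 / (48.5 + 12.4) = 0.6668 d⁻¹.
θ_c = 1/(μ − k_d) = 1/(0.6668 − 0.110) = 1/0.5568 = 1.796 d.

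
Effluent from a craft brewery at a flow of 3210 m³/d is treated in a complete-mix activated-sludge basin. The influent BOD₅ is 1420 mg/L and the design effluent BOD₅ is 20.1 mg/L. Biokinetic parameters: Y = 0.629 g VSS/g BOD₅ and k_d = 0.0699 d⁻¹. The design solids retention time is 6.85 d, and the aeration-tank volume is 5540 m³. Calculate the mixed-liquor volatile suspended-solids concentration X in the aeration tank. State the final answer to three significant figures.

X ≈ 2360 mg/L

From V·X·(1 + k_d·θ_c) = Y·Q·(S₀ − S)·θ_c: X = 0.629 × 3210 × (1420 − 20.1) × 6.85 / [5540 × (1 + 0.0699 × 6.85)] = 2363 mg/L.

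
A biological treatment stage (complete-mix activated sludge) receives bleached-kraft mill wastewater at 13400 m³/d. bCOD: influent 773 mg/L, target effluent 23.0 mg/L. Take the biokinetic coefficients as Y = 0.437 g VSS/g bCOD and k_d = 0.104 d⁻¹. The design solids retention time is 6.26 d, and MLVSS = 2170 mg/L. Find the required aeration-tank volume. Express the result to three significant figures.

Rearranging the biomass balance for a CMAS with decay, V = Y·Q·ΔS·θ_c / [X·(1+k_d θ_c)] = 0.437 × 13400 × (773 − 23.0) × 6.26 / [2170 × (1 + 0.104 × 6.26)] = 2.75×10^7 / 3583 = 7674 m³.

V ≈ 7670 m³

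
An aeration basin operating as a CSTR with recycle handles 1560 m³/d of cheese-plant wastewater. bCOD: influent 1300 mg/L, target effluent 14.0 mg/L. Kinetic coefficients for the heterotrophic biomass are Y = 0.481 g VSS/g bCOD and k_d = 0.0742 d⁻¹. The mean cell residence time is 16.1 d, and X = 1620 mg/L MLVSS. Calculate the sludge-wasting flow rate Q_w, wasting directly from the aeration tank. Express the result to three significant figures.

Q_w ≈ 271 m³/d

From the SRT design equation V = Y Q (S₀−S) θ_c / [X (1 + k_d θ_c)] = 0.481 × 1560 × (1300 − 14.0) × 16.1 / [1620 × (1 + 0.0742 × 16.1)] = 1.55×10^7 / 3555 = 4370 m³.
Wasting from the aeration tank: Q_w = V / θ_c = 4370 / 16.1 = 271.4 m³/d.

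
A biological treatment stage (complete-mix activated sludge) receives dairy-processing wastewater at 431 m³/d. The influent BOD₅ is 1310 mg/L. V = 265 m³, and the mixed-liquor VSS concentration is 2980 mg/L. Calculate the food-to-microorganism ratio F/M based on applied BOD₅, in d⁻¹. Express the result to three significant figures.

F/M ≈ 0.715 d⁻¹

Food-to-microorganism ratio F/M = Q S₀ / (V X) = 431 × 1310 / (265.0 × 2980) = 0.7150 d⁻¹.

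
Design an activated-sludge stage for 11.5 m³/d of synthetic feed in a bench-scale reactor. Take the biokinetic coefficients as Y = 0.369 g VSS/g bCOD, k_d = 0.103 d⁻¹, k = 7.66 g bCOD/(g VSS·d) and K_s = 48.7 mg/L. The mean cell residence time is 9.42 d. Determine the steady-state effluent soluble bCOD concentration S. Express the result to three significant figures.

S ≈ 3.89 mg/L

Effluent substrate depends only on kinetics and SRT: S = K_s(1 + k_d θ_c) / [θ_c(Yk − k_d) − 1] = 48.7 × (1 + 0.103 × 9.42) / [9.42 × (0.369 × 7.66 − 0.103) − 1] = 95.95 / 24.66 = 3.892 mg/L.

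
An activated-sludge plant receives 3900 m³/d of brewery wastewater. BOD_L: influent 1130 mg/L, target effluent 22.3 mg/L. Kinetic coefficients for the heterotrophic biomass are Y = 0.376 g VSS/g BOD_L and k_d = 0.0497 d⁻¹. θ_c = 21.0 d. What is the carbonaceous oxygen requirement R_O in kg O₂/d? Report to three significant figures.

R_O ≈ 3190 kg O₂/d

Observed yield with endogenous decay: Y_obs = Y / (1 + k_d·θ_c) = 0.376 / (1 + 0.0497 × 21.0) = 0.376 / 2.044 = 0.1840 g VSS/g BOD_L.
Substrate removed = Q·(S₀ − S) = 3900 m³/d × (1130 − 22.3) g/m³ = 4.32×10^6 g/d = 4320 kg/d.
P_X = Y_obs·Q·(S₀ − S) = 0.1840 × 4320 = 794.8 kg VSS/d.
Carbonaceous O₂ demand = substrate oxidised − cell-mass equivalent = 4320 − 1.42 × 794.8 = 3191 kg O₂/d.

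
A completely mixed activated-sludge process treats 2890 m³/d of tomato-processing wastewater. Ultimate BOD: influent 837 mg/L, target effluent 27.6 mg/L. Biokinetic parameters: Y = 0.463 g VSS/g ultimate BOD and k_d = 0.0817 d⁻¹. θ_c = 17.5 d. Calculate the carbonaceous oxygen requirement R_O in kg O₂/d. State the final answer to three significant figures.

Y_obs = Y / (1 + k_d θ_c) = 0.463 / (1 + 0.0817 × 17.5) = 0.463 / 2.430 = 0.1906.
Mass of ultimate BOD removed per day: Q(S₀ − S) = 2890 × 809.4 g/m³ = 2339 kg/d.
Biomass synthesised: P_X = Y_obs × 2339 = 445.7 kg VSS/d.
R_O = Q·(S₀ − S) − 1.42·P_X = 2339 − 1.42 × 445.7 = 1706 kg O₂/d.

R_O ≈ 1710 kg O₂/d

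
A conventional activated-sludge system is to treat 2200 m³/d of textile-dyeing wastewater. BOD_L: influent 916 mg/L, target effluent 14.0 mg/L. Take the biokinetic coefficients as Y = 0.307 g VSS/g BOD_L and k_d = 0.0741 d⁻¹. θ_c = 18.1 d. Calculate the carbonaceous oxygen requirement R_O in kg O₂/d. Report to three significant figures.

R_O ≈ 1610 kg O₂/d

Correct the yield for decay: Y_obs = Y/(1 + k_d θ_c) = 0.307 / (1 + 0.0741 × 18.1) = 0.307 / 2.341 = 0.1311.
Substrate removed = Q·(S₀ − S) = 2200 m³/d × (916 − 14.0) g/m³ = 1.98×10^6 g/d = 1984 kg/d.
P_X = Y_obs·Q·(S₀ − S) = 0.1311 × 1984 = 260.2 kg VSS/d.
R_O = Q·ΔS − 1.42 P_X = 1984 − 369.5 = 1615 kg O₂/d.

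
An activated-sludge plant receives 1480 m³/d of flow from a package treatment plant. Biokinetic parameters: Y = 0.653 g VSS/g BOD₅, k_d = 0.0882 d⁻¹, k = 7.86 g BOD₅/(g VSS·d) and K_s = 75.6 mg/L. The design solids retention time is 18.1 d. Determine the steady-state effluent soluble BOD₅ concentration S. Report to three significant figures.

S ≈ 2.17 mg/L

For a completely mixed reactor with recycle the Lawrence–McCarty relation gives S = K_s·(1 + k_d·θ_c) / [θ_c·(Y·k − k_d) − 1] = 75.6 × (1 + 0.0882 × 18.1) / [18.1 × (0.653 × 7.86 − 0.0882) − 1] = 196.3 / 90.30 = 2.174 mg/L.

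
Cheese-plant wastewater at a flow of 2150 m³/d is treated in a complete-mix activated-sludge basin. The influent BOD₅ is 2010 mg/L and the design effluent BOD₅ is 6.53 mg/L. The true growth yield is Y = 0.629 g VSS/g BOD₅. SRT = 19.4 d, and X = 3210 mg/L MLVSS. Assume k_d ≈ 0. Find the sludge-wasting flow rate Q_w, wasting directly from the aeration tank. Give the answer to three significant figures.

Q_w ≈ 844 m³/d

Biomass mass balance (decay neglected): V·X = Y·Q·(S₀ − S)·θ_c, so V = 0.629 × 2150 × (2010 − 6.53) × 19.4 / 3210 = 16375 m³.
With mixed-liquor wasting, θ_c = V/Q_w, so Q_w = V/θ_c = 16375/19.4 = 844.0 m³/d.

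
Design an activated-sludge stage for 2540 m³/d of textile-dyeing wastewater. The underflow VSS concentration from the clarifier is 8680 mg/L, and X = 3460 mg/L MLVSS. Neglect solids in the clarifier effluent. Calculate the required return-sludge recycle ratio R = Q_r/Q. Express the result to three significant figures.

R ≈ 0.663

Solids balance on the clarifier gives (1+R)X = R·X_r, so R = X/(X_r − X) = 3460 / (8680 − 3460) = 0.6628.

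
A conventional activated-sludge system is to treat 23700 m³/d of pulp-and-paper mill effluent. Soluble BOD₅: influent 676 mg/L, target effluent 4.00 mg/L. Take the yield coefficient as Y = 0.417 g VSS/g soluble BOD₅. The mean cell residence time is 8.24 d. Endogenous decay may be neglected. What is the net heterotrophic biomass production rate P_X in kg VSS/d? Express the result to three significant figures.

P_X ≈ 6640 kg VSS/d

With endogenous decay neglected, the observed yield equals the true yield: Y_obs = Y = 0.417 g VSS/g soluble BOD₅.
ΔS = 676 − 4.00 = 672.0 mg/L, so the substrate removal rate is 23700 × 672.0/1000 = 15926 kg soluble BOD₅/d.
Biomass produced: P_X = Y_obs·Q·ΔS = 0.4170 × 15926 ≈ 6641 kg VSS/d.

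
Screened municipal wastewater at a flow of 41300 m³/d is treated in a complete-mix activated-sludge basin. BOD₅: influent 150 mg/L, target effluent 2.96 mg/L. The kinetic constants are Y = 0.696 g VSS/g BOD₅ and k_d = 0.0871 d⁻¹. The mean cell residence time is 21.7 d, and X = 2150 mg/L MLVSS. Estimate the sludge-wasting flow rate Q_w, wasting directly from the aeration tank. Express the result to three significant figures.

Q_w ≈ 680 m³/d

From the SRT design equation V = Y Q (S₀−S) θ_c / [X (1 + k_d θ_c)] = 0.696 × 41300 × (150 − 2.96) × 21.7 / [2150 × (1 + 0.0871 × 21.7)] = 9.17×10^7 / 6214 = 14761 m³.
For wasting at MLVSS concentration, Q_w = V/θ_c = 14761/21.7 = 680.2 m³/d.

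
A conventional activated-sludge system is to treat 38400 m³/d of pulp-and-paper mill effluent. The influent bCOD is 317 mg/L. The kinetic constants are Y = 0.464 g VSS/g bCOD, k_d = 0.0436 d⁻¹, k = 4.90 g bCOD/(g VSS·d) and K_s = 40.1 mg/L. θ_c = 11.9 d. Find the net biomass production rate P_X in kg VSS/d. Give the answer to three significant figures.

P_X ≈ 3690 kg VSS/d

Effluent substrate depends only on kinetics and SRT: S = K_s(1 + k_d θ_c) / [θ_c(Yk − k_d) − 1] = 40.1 × (1 + 0.0436 × 11.9) / [11.9 × (0.464 × 4.90 − 0.0436) − 1] = 60.91 / 25.54 = 2.385 mg/L.
Y_obs = Y / (1 + k_d θ_c) = 0.464 / (1 + 0.0436 × 11.9) = 0.464 / 1.519 = 0.3055.
ΔS = 317 − 2.38 = 314.6 mg/L, so the substrate removal rate is 38400 × 314.6/1000 = 12081 kg bCOD/d.
P_X = Y_obs · Q(S₀ − S) = 0.3055 × 12081 = 3691 kg VSS/d.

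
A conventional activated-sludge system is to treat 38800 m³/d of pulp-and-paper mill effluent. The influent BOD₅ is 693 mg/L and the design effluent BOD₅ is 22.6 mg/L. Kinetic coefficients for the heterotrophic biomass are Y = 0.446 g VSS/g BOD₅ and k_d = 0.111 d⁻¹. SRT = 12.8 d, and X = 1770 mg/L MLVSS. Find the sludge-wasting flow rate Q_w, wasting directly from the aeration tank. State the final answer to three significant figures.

Q_w ≈ 2710 m³/d

From the SRT design equation V = Y Q (S₀−S) θ_c / [X (1 + k_d θ_c)] = 0.446 × 38800 × (693 − 22.6) × 12.8 / [1770 × (1 + 0.111 × 12.8)] = 1.48×10^8 / 4285 = 34656 m³.
For wasting at MLVSS concentration, Q_w = V/θ_c = 34656/12.8 = 2707 m³/d.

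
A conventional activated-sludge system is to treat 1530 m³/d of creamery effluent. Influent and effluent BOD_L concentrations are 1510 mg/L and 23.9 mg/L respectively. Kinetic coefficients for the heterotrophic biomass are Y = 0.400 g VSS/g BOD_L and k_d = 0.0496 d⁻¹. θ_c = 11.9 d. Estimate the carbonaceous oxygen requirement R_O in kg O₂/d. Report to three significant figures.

R_O ≈ 1460 kg O₂/d

The observed yield is Y_obs = Y/(1 + k_d·θ_c) = 0.400 / (1 + 0.0496 × 11.9) = 0.400 / 1.590 = 0.2515 g VSS per g BOD_L removed.
Q·(S₀ − S) = 1530 × (1510 − 23.9) × 10⁻³ = 2274 kg/d removed.
Biomass synthesised: P_X = Y_obs × 2274 = 571.9 kg VSS/d.
R_O = Q·(S₀ − S) − 1.42·P_X = 2274 − 1.42 × 571.9 = 1462 kg O₂/d.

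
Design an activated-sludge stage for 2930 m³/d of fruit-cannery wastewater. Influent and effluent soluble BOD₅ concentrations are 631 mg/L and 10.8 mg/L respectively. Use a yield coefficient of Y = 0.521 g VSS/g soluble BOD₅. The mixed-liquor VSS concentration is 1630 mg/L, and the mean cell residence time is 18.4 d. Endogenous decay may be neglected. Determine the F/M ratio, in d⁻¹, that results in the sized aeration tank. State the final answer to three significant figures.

F/M ≈ 0.106 d⁻¹

V·X = Y·Q·ΔS·θ_c gives V = 0.521 × 2930 × (631 − 10.8) × 18.4 / 1630 = 10687 m³.
F/M = applied load / biomass = Q·S₀/(V·X) = 2930 × 631 / (10687 × 1630) = 0.1061 d⁻¹.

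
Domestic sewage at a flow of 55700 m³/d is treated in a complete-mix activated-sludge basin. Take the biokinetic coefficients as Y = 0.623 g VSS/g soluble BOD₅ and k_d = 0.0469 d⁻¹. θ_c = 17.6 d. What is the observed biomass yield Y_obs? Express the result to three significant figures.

Y_obs ≈ 0.341 g VSS/g soluble BOD₅

Y_obs = Y / (1 + k_d θ_c) = 0.623 / (1 + 0.0469 × 17.6) = 0.623 / 1.825 = 0.3413.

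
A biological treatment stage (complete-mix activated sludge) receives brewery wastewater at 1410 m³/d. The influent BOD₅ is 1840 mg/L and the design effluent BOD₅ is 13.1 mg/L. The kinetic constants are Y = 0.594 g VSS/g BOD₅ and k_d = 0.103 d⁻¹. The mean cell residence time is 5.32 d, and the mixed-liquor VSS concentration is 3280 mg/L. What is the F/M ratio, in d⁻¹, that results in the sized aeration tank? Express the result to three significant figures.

From the SRT design equation V = Y Q (S₀−S) θ_c / [X (1 + k_d θ_c)] = 0.594 × 1410 × (1840 − 13.1) × 5.32 / [3280 × (1 + 0.103 × 5.32)] = 8.14×10^6 / 5077 = 1603 m³.
Food-to-microorganism ratio F/M = Q S₀ / (V X) = 1410 × 1840 / (1603 × 3280) = 0.4934 d⁻¹.

F/M ≈ 0.493 d⁻¹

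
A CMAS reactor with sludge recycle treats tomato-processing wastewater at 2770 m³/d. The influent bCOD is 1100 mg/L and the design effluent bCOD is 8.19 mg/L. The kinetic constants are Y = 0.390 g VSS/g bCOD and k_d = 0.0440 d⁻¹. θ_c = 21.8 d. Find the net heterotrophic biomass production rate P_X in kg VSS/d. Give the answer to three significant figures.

The observed yield is Y_obs = Y/(1 + k_d·θ_c) = 0.390 / (1 + 0.0440 × 21.8) = 0.390 / 1.959 = 0.1991 g VSS per g bCOD removed.
ΔS = 1100 − 8.19 = 1092 mg/L, so the substrate removal rate is 2770 × 1092/1000 = 3024 kg bCOD/d.
P_X = Y_obs · Q(S₀ − S) = 0.1991 × 3024 = 602.0 kg VSS/d.

P_X ≈ 602 kg VSS/d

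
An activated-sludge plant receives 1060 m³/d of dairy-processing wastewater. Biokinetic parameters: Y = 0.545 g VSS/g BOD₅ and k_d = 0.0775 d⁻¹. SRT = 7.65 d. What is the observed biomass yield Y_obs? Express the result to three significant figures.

The observed yield is Y_obs = Y/(1 + k_d·θ_c) = 0.545 / (1 + 0.0775 × 7.65) = 0.545 / 1.593 = 0.3421 g VSS per g BOD₅ removed.

Y_obs ≈ 0.342 g VSS/g BOD₅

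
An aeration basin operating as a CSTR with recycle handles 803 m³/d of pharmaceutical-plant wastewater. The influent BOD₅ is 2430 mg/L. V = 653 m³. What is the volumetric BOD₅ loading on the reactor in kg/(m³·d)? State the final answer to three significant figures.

Volumetric loading L_v = Q·S₀ / V = 803 × 2430 g/m³ / 653.0 m³ = 2988 g/(m³·d) = 2.988 kg BOD₅/(m³·d).

L_v ≈ 2.99 kg BOD₅/(m³·d)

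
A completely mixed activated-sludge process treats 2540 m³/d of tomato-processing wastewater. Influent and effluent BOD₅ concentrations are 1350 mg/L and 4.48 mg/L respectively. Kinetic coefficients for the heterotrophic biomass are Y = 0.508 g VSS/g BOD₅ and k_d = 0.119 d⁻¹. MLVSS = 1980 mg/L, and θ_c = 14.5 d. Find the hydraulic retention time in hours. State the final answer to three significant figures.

Rearranging the biomass balance for a CMAS with decay, V = Y·Q·ΔS·θ_c / [X·(1+k_d θ_c)] = 0.508 × 2540 × (1350 − 4.48) × 14.5 / [1980 × (1 + 0.119 × 14.5)] = 2.52×10^7 / 5396 = 4665 m³.
τ = V/Q = 4665/2540 = 1.837 d, or 44.08 h.

τ ≈ 44.1 h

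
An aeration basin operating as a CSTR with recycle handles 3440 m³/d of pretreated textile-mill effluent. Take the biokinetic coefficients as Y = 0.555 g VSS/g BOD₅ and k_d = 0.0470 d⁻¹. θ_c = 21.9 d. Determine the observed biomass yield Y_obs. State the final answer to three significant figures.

Y_obs ≈ 0.273 g VSS/g BOD₅

Observed yield with endogenous decay: Y_obs = Y / (1 + k_d·θ_c) = 0.555 / (1 + 0.0470 × 21.9) = 0.555 / 2.029 = 0.2735 g VSS/g BOD₅.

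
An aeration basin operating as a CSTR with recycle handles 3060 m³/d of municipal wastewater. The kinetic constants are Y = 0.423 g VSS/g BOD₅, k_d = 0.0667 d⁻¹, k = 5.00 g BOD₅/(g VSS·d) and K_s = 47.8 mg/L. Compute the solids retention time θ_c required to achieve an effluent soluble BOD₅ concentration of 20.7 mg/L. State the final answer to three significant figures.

At the target effluent, Y k S/(K_s+S) = 0.423×5.00×20.7/68.50 = 0.6391 d⁻¹.
1/θ_c = 0.6391 − 0.0667 = 0.5724 d⁻¹, so θ_c = 1.747 d.

θ_c ≈ 1.75 d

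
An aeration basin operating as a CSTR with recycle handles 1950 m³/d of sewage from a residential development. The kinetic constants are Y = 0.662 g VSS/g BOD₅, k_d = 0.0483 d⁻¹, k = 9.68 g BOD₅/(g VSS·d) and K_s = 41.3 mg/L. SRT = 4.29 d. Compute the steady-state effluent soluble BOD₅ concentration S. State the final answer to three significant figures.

For a completely mixed reactor with recycle the Lawrence–McCarty relation gives S = K_s·(1 + k_d·θ_c) / [θ_c·(Y·k − k_d) − 1] = 41.3 × (1 + 0.0483 × 4.29) / [4.29 × (0.662 × 9.68 − 0.0483) − 1] = 49.86 / 26.28 = 1.897 mg/L.

S ≈ 1.90 mg/L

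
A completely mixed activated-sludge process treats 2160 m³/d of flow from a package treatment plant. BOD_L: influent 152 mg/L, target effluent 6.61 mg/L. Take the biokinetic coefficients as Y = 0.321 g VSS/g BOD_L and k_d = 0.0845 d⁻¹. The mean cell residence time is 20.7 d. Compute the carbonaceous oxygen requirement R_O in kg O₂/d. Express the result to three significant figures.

The observed yield is Y_obs = Y/(1 + k_d·θ_c) = 0.321 / (1 + 0.0845 × 20.7) = 0.321 / 2.749 = 0.1168 g VSS per g BOD_L removed.
Substrate removed = Q·(S₀ − S) = 2160 m³/d × (152 − 6.61) g/m³ = 3.14×10^5 g/d = 314.0 kg/d.
Biomass synthesised: P_X = Y_obs × 314.0 = 36.67 kg VSS/d.
R_O = Q·(S₀ − S) − 1.42·P_X = 314.0 − 1.42 × 36.67 = 262.0 kg O₂/d.

R_O ≈ 262 kg O₂/d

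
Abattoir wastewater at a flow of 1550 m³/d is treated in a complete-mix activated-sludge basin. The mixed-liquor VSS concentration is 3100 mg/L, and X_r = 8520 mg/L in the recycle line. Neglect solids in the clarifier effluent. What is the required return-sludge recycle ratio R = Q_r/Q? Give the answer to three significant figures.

R = Q_r/Q = X/(X_r − X) = 3100 / (8520 − 3100) = 0.5720.

R ≈ 0.572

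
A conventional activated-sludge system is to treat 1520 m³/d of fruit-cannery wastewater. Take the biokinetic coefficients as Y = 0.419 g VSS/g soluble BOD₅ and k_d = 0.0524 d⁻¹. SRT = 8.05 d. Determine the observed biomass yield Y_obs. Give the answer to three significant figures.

Y_obs ≈ 0.295 g VSS/g soluble BOD₅

Y_obs = Y / (1 + k_d θ_c) = 0.419 / (1 + 0.0524 × 8.05) = 0.419 / 1.422 = 0.2947.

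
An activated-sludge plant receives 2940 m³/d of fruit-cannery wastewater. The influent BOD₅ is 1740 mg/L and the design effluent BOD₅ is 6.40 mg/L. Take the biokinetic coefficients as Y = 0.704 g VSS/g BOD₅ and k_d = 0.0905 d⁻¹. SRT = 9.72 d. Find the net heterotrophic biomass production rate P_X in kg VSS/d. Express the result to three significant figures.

P_X ≈ 1910 kg VSS/d

Correct the yield for decay: Y_obs = Y/(1 + k_d θ_c) = 0.704 / (1 + 0.0905 × 9.72) = 0.704 / 1.880 = 0.3745.
Q·(S₀ − S) = 2940 × (1740 − 6.40) × 10⁻³ = 5097 kg/d removed.
Net biomass production P_X = Y_obs × Q·(S₀ − S) = 0.3745 × 5097 = 1909 kg VSS/d.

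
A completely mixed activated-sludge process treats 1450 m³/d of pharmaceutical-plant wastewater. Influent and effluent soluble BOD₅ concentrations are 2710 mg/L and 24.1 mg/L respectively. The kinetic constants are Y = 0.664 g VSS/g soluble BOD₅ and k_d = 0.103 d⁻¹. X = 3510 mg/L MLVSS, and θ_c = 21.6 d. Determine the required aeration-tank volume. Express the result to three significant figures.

V ≈ 4930 m³

Rearranging the biomass balance for a CMAS with decay, V = Y·Q·ΔS·θ_c / [X·(1+k_d θ_c)] = 0.664 × 1450 × (2710 − 24.1) × 21.6 / [3510 × (1 + 0.103 × 21.6)] = 5.59×10^7 / 11319 = 4935 m³.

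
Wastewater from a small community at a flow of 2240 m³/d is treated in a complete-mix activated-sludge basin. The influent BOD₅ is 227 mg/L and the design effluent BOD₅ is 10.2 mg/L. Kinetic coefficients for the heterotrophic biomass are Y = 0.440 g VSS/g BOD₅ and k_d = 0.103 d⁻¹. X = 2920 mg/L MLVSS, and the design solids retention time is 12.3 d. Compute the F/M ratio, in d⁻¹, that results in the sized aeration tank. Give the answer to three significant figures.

F/M ≈ 0.439 d⁻¹

Steady-state biomass mass balance: V·X·(1 + k_d·θ_c) = Y·Q·(S₀ − S)·θ_c, so V = 0.440 × 2240 × (227 − 10.2) × 12.3 / [2920 × (1 + 0.103 × 12.3)] = 2.63×10^6 / 6619 = 397.1 m³.
F/M = Q·S₀ / (V·X) = 2240 × 227 / (397.1 × 2920) = 0.4386 g BOD₅·(g VSS·d)⁻¹.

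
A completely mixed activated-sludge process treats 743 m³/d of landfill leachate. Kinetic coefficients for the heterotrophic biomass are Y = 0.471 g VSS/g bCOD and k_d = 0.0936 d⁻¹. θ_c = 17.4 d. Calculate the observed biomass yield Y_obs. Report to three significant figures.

The observed yield is Y_obs = Y/(1 + k_d·θ_c) = 0.471 / (1 + 0.0936 × 17.4) = 0.471 / 2.629 = 0.1792 g VSS per g bCOD removed.

Y_obs ≈ 0.179 g VSS/g bCOD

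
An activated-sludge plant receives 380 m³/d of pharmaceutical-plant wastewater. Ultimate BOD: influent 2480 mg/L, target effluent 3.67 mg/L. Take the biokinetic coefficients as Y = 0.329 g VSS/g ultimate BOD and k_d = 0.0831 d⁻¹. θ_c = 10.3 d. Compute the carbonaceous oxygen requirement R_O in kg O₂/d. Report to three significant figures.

The observed yield is Y_obs = Y/(1 + k_d·θ_c) = 0.329 / (1 + 0.0831 × 10.3) = 0.329 / 1.856 = 0.1773 g VSS per g ultimate BOD removed.
ΔS = 2480 − 3.67 = 2476 mg/L, so the substrate removal rate is 380 × 2476/1000 = 941.0 kg ultimate BOD/d.
Net sludge production P_X = 0.1773 × 941.0 = 166.8 kg VSS/d.
R_O = Q·(S₀ − S) − 1.42·P_X = 941.0 − 1.42 × 166.8 = 704.1 kg O₂/d.

R_O ≈ 704 kg O₂/d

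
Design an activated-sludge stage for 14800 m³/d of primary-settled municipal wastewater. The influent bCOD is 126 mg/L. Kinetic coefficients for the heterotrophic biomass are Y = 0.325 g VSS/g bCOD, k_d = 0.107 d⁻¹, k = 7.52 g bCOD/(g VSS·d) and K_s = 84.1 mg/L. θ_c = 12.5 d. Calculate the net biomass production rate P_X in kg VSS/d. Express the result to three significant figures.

P_X ≈ 245 kg VSS/d

For a completely mixed reactor with recycle the Lawrence–McCarty relation gives S = K_s·(1 + k_d·θ_c) / [θ_c·(Y·k − k_d) − 1] = 84.1 × (1 + 0.107 × 12.5) / [12.5 × (0.325 × 7.52 − 0.107) − 1] = 196.6 / 28.21 = 6.968 mg/L.
Correct the yield for decay: Y_obs = Y/(1 + k_d θ_c) = 0.325 / (1 + 0.107 × 12.5) = 0.325 / 2.337 = 0.1390.
ΔS = 126 − 6.97 = 119.0 mg/L, so the substrate removal rate is 14800 × 119.0/1000 = 1762 kg bCOD/d.
So the net sludge growth is P_X = 0.1390 × 1762 = 244.9 kg VSS/d.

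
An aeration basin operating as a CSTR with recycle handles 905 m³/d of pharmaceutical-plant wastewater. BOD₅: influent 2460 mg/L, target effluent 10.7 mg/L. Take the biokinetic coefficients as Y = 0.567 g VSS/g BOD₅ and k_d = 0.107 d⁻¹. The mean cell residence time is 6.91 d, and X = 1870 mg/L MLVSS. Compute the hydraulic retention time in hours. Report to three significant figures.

Steady-state biomass mass balance: V·X·(1 + k_d·θ_c) = Y·Q·(S₀ − S)·θ_c, so V = 0.567 × 905 × (2460 − 10.7) × 6.91 / [1870 × (1 + 0.107 × 6.91)] = 8.68×10^6 / 3253 = 2670 m³.
HRT = V/Q = 2670 m³ / 905 m³·d⁻¹ = 2.950 d × 24 = 70.81 h.

τ ≈ 70.8 h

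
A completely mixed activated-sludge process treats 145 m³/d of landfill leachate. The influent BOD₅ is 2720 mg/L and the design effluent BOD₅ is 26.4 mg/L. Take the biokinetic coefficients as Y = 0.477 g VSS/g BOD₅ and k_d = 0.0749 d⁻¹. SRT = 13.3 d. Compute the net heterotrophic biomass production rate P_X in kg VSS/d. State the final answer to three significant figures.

P_X ≈ 93.3 kg VSS/d

Y_obs = Y / (1 + k_d θ_c) = 0.477 / (1 + 0.0749 × 13.3) = 0.477 / 1.996 = 0.2390.
Substrate removed = Q·(S₀ − S) = 145 m³/d × (2720 − 26.4) g/m³ = 3.91×10^5 g/d = 390.6 kg/d.
Biomass produced: P_X = Y_obs·Q·ΔS = 0.2390 × 390.6 ≈ 93.33 kg VSS/d.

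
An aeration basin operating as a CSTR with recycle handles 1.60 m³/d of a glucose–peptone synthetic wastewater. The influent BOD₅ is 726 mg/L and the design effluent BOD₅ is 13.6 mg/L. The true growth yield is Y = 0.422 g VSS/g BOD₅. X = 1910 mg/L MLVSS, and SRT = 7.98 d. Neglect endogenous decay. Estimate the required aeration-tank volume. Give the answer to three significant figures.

Biomass mass balance (decay neglected): V·X = Y·Q·(S₀ − S)·θ_c, so V = 0.422 × 1.60 × (726 − 13.6) × 7.98 / 1910 = 2.010 m³.

V ≈ 2.01 m³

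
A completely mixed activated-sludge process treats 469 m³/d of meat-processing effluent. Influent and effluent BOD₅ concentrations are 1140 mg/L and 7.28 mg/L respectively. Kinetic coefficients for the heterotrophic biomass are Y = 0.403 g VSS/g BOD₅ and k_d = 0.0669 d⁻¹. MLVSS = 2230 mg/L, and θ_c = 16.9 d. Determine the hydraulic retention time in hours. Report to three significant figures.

τ ≈ 39.0 h

Steady-state biomass mass balance: V·X·(1 + k_d·θ_c) = Y·Q·(S₀ − S)·θ_c, so V = 0.403 × 469 × (1140 − 7.28) × 16.9 / [2230 × (1 + 0.0669 × 16.9)] = 3.62×10^6 / 4751 = 761.5 m³.
τ = V/Q = 761.5/469 = 1.624 d, or 38.97 h.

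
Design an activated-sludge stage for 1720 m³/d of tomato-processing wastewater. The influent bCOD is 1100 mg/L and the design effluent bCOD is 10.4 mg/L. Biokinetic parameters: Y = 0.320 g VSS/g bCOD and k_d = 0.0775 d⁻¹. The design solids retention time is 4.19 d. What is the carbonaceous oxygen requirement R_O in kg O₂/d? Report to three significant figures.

Correct the yield for decay: Y_obs = Y/(1 + k_d θ_c) = 0.320 / (1 + 0.0775 × 4.19) = 0.320 / 1.325 = 0.2416.
Substrate removed = Q·(S₀ − S) = 1720 m³/d × (1100 − 10.4) g/m³ = 1.87×10^6 g/d = 1874 kg/d.
Net sludge production P_X = 0.2416 × 1874 = 452.7 kg VSS/d.
R_O = Q·ΔS − 1.42 P_X = 1874 − 642.8 = 1231 kg O₂/d.

R_O ≈ 1230 kg O₂/d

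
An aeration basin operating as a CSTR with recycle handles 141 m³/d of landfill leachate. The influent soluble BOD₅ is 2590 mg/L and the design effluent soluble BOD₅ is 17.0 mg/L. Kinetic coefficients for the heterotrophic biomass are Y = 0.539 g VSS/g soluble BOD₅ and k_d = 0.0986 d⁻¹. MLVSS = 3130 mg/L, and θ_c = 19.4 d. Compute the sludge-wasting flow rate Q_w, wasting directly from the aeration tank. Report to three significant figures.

Rearranging the biomass balance for a CMAS with decay, V = Y·Q·ΔS·θ_c / [X·(1+k_d θ_c)] = 0.539 × 141 × (2590 − 17.0) × 19.4 / [3130 × (1 + 0.0986 × 19.4)] = 3.79×10^6 / 9117 = 416.1 m³.
For wasting at MLVSS concentration, Q_w = V/θ_c = 416.1/19.4 = 21.45 m³/d.

Q_w ≈ 21.4 m³/d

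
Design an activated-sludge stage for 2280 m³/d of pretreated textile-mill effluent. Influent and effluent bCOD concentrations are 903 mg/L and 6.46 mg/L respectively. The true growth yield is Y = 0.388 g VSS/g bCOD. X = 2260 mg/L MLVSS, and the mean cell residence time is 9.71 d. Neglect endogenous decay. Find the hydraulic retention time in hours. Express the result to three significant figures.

τ ≈ 35.9 h

V·X = Y·Q·ΔS·θ_c gives V = 0.388 × 2280 × (903 − 6.46) × 9.71 / 2260 = 3408 m³.
HRT = V/Q = 3408 m³ / 2280 m³·d⁻¹ = 1.495 d × 24 = 35.87 h.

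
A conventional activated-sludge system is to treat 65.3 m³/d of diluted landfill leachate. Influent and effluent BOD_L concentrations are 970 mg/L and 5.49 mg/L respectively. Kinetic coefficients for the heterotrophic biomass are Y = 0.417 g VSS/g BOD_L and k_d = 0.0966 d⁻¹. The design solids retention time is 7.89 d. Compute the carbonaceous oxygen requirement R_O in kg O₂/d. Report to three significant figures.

R_O ≈ 41.8 kg O₂/d

The observed yield is Y_obs = Y/(1 + k_d·θ_c) = 0.417 / (1 + 0.0966 × 7.89) = 0.417 / 1.762 = 0.2366 g VSS per g BOD_L removed.
ΔS = 970 − 5.49 = 964.5 mg/L, so the substrate removal rate is 65.3 × 964.5/1000 = 62.98 kg BOD_L/d.
Biomass synthesised: P_X = Y_obs × 62.98 = 14.90 kg VSS/d.
Carbonaceous O₂ demand = substrate oxidised − cell-mass equivalent = 62.98 − 1.42 × 14.90 = 41.82 kg O₂/d.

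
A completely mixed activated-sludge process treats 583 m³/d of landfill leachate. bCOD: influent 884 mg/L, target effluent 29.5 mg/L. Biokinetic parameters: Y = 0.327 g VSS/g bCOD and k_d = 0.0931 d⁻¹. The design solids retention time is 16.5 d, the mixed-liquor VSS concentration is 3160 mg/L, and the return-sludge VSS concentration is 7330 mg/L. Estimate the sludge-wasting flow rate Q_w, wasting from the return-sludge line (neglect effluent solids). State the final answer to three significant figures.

Rearranging the biomass balance for a CMAS with decay, V = Y·Q·ΔS·θ_c / [X·(1+k_d θ_c)] = 0.327 × 583 × (884 − 29.5) × 16.5 / [3160 × (1 + 0.0931 × 16.5)] = 2.69×10^6 / 8014 = 335.4 m³.
Wasting from the return line (neglecting effluent solids): Q_w = V·X / (θ_c·X_r) = 335.4 × 3160 / (16.5 × 7330) = 8.763 m³/d.

Q_w ≈ 8.76 m³/d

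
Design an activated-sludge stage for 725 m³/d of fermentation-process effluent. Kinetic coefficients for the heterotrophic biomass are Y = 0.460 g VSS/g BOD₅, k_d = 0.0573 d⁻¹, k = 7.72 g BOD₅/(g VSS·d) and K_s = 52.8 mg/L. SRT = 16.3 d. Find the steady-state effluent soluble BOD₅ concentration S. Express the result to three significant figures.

S ≈ 1.83 mg/L

For a completely mixed reactor with recycle the Lawrence–McCarty relation gives S = K_s·(1 + k_d·θ_c) / [θ_c·(Y·k − k_d) − 1] = 52.8 × (1 + 0.0573 × 16.3) / [16.3 × (0.460 × 7.72 − 0.0573) − 1] = 102.1 / 55.95 = 1.825 mg/L.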